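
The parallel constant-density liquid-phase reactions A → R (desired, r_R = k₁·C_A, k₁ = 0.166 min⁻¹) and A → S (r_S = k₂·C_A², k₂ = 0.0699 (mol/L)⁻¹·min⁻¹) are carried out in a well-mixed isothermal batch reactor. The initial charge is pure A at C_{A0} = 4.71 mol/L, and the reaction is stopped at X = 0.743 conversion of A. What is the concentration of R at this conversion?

C_A = C_{A0}(1−X) = 1.210 mol/L.
Along a PFR/batch, dC_R/dC_A = −r_R/(r_R+r_S) = −k₁/(k₁+k₂·C_A).
Integrating from C_{A0} to C_A: C_R = (0.166/0.0699)·ln[(0.166+0.0699·4.71)/(0.166+0.0699·1.21)] = 2.375·ln(0.4952/0.2506) = 1.618 mol/L.

1.62 mol/L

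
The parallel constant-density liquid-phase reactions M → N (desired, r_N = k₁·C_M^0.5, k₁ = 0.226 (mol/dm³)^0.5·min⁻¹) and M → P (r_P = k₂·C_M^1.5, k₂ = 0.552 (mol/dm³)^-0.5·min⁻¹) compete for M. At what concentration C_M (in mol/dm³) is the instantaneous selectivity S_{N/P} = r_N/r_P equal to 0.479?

0.855 mol/dm³

S_{N/P} = (k₁/k₂)·C_M⁻¹ ⇒ C_M = (S·k₂/k₁)^(-1).
= (0.479×0.552/0.226)^(-1) = (1.170)^(-1) = 0.855 mol/dm³.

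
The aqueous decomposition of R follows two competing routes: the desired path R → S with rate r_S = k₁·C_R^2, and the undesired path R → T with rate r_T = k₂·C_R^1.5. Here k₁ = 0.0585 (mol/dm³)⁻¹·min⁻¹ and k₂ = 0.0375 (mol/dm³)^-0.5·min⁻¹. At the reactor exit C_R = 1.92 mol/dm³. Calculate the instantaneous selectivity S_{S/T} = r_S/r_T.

S_{S/T} = r_S/r_T = (k₁·C_R^2)/(k₂·C_R^1.5) = (k₁/k₂)·C_R^0.5.
= (0.0585×1.920^2) / (0.0375×1.920^1.5) = 0.2157/0.09977 = 2.16.

2.16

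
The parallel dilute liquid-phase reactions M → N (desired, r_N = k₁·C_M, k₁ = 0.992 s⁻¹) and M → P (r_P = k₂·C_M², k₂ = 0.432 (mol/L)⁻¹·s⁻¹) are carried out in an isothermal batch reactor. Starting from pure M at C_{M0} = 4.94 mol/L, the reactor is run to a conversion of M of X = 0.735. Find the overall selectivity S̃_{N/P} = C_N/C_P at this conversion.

C_M = C_{M0}(1−X) = 1.309 mol/L.
Along a PFR/batch, dC_N/dC_M = −r_N/(r_N+r_P) = −k₁/(k₁+k₂·C_M).
Integrating from C_{M0} to C_M: C_N = (0.992/0.432)·ln[(0.992+0.432·4.94)/(0.992+0.432·1.31)] = 2.296·ln(3.126/1.558) = 1.600 mol/L.
C_P = (C_{M0}−C_M)−C_N = 2.031 mol/L; S̃_{N/P} = 1.600/2.031 = 0.788.

0.788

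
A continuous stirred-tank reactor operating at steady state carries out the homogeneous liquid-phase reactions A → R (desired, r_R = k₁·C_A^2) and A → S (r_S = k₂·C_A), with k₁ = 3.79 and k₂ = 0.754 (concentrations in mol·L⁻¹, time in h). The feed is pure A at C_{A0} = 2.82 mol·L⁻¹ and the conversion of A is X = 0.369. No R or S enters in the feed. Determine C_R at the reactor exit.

0.936 mol·L⁻¹

Exit C_A = C_{A0}(1−X) = 2.82×0.631 = 1.779 mol·L⁻¹.
A CSTR operates uniformly at the exit composition, giving r_R = 12.00 and r_S = 1.342 (each k·C_A^n at C_A = 1.779).
Fraction of consumed A going to R: r_R/(r_R+r_S) = 0.8994.
C_R = 0.8994·C_{A0}·X = 0.8994×2.82×0.369 = 0.936 mol·L⁻¹.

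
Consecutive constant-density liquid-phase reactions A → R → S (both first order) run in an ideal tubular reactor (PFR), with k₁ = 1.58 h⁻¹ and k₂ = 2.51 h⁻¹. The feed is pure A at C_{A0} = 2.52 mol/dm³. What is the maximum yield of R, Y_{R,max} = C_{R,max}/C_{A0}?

At the optimum, C_{R,max}/C_{A0} = (k₁/k₂)^[k₂/(k₂−k₁)].
= (1.58/2.51)^(2.51/(2.51−1.58)) = (0.6295)^(2.699) = 0.2867.

0.287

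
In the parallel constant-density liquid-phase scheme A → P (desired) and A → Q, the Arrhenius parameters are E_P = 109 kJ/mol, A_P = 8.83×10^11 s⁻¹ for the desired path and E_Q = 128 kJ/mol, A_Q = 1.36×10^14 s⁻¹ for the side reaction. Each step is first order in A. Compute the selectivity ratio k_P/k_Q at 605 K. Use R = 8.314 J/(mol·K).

0.284

With equal orders, S_{P/Q} = k_P/k_Q = (A_P/A_Q)·exp[(E_Q−E_P)/(RT)].
(E_Q−E_P)/(RT) = (128−109)×10³/(8.314×605) = 19000/5030 = 3.777.
k_P/k_Q = (8.83×10^11/1.36×10^14)·exp(3.777) = 0.006493 × 43.70 = 0.284.
Since E_P < E_Q, lowering the temperature improves selectivity toward P.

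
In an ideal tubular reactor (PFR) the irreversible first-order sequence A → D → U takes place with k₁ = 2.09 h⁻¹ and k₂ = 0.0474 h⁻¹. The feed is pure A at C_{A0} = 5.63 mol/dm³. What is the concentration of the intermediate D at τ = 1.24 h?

5.00 mol/dm³

Solving the coupled first-order balances gives C_D(τ) = [k₁/(k₂−k₁)]·C_{A0}·(e^(−k₁τ) − e^(−k₂τ)).
e^(−k₁τ) = e^(−2.09×1.24) = e^(−2.592) = 0.07490; e^(−k₂τ) = e^(−0.05878) = 0.9429.
C_D = 2.09×5.63/(0.0474−2.09) × (0.07490−0.9429) = (-5.761)×(-0.8680) = 5.000 mol/dm³.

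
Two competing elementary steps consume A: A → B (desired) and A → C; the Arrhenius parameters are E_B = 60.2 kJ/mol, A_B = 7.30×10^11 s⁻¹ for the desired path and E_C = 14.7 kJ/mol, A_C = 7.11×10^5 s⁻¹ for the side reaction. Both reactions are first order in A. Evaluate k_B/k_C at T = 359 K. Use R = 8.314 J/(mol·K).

With equal orders, S_{B/C} = k_B/k_C = (A_B/A_C)·exp[(E_C−E_B)/(RT)].
(E_C−E_B)/(RT) = (14.7−60.2)×10³/(8.314×359) = -45500/2985 = -15.24.
k_B/k_C = (7.30×10^11/7.11×10^5)·exp(-15.24) = 1.027×10^6 × 2.396×10^-7 = 0.246.

0.246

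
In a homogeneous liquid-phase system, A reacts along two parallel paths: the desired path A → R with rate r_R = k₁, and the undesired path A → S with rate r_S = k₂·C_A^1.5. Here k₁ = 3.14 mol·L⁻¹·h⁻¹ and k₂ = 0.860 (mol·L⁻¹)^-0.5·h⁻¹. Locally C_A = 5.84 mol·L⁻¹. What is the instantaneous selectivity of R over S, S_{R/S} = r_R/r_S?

0.259

S_{R/S} = r_R/r_S = (k₁)/(k₂·C_A^1.5) = (k₁/k₂)·C_A^-1.5.
= (3.14) / (0.860×5.840^1.5) = 3.140/12.14 = 0.259.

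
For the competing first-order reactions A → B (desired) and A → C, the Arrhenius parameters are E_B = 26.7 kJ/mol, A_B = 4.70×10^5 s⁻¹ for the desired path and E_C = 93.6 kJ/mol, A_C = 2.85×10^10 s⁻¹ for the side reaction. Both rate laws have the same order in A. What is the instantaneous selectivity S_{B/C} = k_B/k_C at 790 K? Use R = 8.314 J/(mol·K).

0.437

Since both paths have the same order in A, the concentration cancels and S_{B/C} = k_B/k_C = (A_B/A_C)·exp[(E_C−E_B)/(RT)].
(E_C−E_B)/(RT) = (93.6−26.7)×10³/(8.314×790) = 66900/6568 = 10.19.
k_B/k_C = (4.70×10^5/2.85×10^10)·exp(10.19) = 1.649×10^-5 × 26520 = 0.437.
Since E_B < E_C, lowering the temperature improves selectivity toward B.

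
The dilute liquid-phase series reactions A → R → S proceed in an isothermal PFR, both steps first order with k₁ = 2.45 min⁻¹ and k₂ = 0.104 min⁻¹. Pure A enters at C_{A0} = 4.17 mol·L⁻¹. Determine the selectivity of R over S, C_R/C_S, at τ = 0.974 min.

Solving the coupled first-order balances gives C_R(τ) = [k₁/(k₂−k₁)]·C_{A0}·(e^(−k₁τ) − e^(−k₂τ)).
e^(−k₁τ) = e^(−2.45×0.974) = e^(−2.386) = 0.09197; e^(−k₂τ) = e^(−0.1013) = 0.9037.
C_R = 2.45×4.17/(0.104−2.45) × (0.09197−0.9037) = (-4.355)×(-0.8117) = 3.535 mol·L⁻¹.
C_A = C_{A0}e^(−k₁τ) = 0.3835 mol·L⁻¹, so C_S = C_{A0}−C_A−C_R = 0.2517 mol·L⁻¹; C_R/C_S = 14.0.

14.0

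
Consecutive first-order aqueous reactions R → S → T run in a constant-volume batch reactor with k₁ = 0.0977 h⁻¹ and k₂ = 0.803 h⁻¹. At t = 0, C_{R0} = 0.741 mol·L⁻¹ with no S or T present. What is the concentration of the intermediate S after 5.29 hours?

The intermediate concentration in a first-order A→B→C sequence is C_S = k₁C_{R0}(e^(−k₁t) − e^(−k₂t))/(k₂−k₁).
e^(−k₁t) = e^(−0.0977×5.29) = e^(−0.5168) = 0.5964; e^(−k₂t) = e^(−4.248) = 0.01429.
C_S = 0.0977×0.741/(0.803−0.0977) × (0.5964−0.01429) = 0.1026×0.5821 = 0.05975 mol·L⁻¹.

0.0598 mol·L⁻¹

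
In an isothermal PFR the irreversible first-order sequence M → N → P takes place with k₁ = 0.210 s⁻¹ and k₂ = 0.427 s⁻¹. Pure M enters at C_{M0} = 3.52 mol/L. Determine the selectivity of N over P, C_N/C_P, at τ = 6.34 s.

0.351

Solving the coupled first-order balances gives C_N(τ) = [k₁/(k₂−k₁)]·C_{M0}·(e^(−k₁τ) − e^(−k₂τ)).
e^(−k₁τ) = e^(−0.210×6.34) = e^(−1.331) = 0.2641; e^(−k₂τ) = e^(−2.707) = 0.06672.
C_N = 0.210×3.52/(0.427−0.210) × (0.2641−0.06672) = 3.406×0.1974 = 0.6724 mol/L.
C_M = C_{M0}e^(−k₁τ) = 0.9297 mol/L, so C_P = C_{M0}−C_M−C_N = 1.918 mol/L; C_N/C_P = 0.351.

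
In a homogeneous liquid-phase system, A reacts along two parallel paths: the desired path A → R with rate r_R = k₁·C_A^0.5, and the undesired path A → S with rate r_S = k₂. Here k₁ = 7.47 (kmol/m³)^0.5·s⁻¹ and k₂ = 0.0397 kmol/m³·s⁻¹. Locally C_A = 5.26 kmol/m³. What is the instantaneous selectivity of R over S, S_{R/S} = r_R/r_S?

S_{R/S} = r_R/r_S = (k₁·C_A^0.5)/(k₂) = (k₁/k₂)·C_A^0.5.
= (7.47×5.260^0.5) / (0.0397) = 17.13/0.03970 = 432.

432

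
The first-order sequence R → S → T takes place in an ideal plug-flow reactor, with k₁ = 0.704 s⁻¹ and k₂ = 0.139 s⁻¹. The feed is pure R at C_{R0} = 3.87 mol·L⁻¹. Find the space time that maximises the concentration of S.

The intermediate peaks when r₁ = r₂, i.e. k₁e^(−k₁τ) = k₂e^(−k₂τ), giving τ_opt = ln(k₂/k₁)/(k₂−k₁).
= ln(0.139/0.704)/(0.139−0.704) = ln(0.1974)/-0.5650 = -1.622/-0.5650 = 2.87 s.

2.87 s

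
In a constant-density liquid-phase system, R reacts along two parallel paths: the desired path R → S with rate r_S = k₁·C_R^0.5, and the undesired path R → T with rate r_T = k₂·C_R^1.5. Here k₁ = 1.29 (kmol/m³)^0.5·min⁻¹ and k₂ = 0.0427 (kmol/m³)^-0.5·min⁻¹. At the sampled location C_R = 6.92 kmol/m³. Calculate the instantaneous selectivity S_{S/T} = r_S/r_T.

4.37

S_{S/T} = r_S/r_T = (k₁·C_R^0.5)/(k₂·C_R^1.5) = (k₁/k₂)·C_R⁻¹.
= (1.29×6.920^0.5) / (0.0427×6.920^1.5) = 3.393/0.7773 = 4.37.
The undesired path is higher order in R, so low C_R (CSTR or dilute feed) favours S.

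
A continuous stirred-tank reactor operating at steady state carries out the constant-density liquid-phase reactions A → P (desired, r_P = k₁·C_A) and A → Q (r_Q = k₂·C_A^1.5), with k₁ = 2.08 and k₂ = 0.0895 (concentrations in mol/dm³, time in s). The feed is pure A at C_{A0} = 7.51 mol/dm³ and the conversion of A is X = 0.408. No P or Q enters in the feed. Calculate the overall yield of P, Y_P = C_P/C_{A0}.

Exit C_A = C_{A0}(1−X) = 7.51×0.592 = 4.446 mol/dm³.
In a CSTR the entire volume is at exit conditions, so r_P = 2.08×4.446 = 9.248 and r_Q = 0.0895×4.446^1.5 = 0.8390.
Fraction of consumed A going to P: r_P/(r_P+r_Q) = 0.9168.
C_P = 0.9168·C_{A0}·X = 0.9168×7.51×0.408 = 2.81 mol/dm³; Y_P = C_P/C_{A0} = 0.374.

0.374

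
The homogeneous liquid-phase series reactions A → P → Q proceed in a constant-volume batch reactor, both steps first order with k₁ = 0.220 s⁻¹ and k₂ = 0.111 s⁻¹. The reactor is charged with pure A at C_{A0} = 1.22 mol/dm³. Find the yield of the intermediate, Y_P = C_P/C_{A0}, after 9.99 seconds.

For first-order series with pure A initially, C_P(t) = k₁C_{A0}/(k₂−k₁)·(e^(−k₁t) − e^(−k₂t)).
e^(−k₁t) = e^(−0.220×9.99) = e^(−2.198) = 0.1110; e^(−k₂t) = e^(−1.109) = 0.3299.
C_P = 0.220×1.22/(0.111−0.220) × (0.1110−0.3299) = (-2.462)×(-0.2189) = 0.5390 mol/dm³.
Y_P = C_P/C_{A0} = 0.5390/1.22 = 0.442.

0.442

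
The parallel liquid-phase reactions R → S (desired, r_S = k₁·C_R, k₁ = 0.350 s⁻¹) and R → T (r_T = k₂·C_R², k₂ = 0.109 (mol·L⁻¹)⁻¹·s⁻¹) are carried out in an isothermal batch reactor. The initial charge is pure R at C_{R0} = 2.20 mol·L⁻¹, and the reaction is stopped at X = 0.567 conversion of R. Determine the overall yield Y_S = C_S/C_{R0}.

0.382

C_R = C_{R0}(1−X) = 0.9526 mol·L⁻¹.
Along a PFR/batch, dC_S/dC_R = −r_S/(r_S+r_T) = −k₁/(k₁+k₂·C_R).
Integrating from C_{R0} to C_R: C_S = (0.350/0.109)·ln[(0.350+0.109·2.20)/(0.350+0.109·0.953)] = 3.211·ln(0.5898/0.4538) = 0.8415 mol·L⁻¹.
Y_S = C_S/C_{R0} = 0.8415/2.20 = 0.382.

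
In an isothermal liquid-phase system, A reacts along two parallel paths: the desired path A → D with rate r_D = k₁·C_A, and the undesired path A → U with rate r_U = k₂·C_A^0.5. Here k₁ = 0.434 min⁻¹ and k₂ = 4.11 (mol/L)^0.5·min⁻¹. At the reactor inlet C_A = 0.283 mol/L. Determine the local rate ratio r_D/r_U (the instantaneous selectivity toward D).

0.0562

S_{D/U} = r_D/r_U = (k₁·C_A)/(k₂·C_A^0.5) = (k₁/k₂)·C_A^0.5.
= (0.434×0.2830) / (4.11×0.2830^0.5) = 0.1228/2.186 = 0.0562.
Since the desired path is higher order in A, keeping C_A high (PFR or concentrated feed) favours D.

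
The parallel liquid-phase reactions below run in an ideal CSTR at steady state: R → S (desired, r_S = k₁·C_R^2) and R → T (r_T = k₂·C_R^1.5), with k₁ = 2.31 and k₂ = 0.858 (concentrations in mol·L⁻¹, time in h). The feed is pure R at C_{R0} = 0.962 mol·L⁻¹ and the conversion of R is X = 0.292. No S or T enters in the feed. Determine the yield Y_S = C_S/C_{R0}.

Exit C_R = C_{R0}(1−X) = 0.962×0.708 = 0.6811 mol·L⁻¹.
A CSTR operates uniformly at the exit composition, giving r_S = 1.072 and r_T = 0.4823 (each k·C_R^n at C_R = 0.6811).
Fraction of consumed R going to S: r_S/(r_S+r_T) = 0.6896.
C_S = 0.6896·C_{R0}·X = 0.6896×0.962×0.292 = 0.194 mol·L⁻¹; Y_S = C_S/C_{R0} = 0.201.

0.201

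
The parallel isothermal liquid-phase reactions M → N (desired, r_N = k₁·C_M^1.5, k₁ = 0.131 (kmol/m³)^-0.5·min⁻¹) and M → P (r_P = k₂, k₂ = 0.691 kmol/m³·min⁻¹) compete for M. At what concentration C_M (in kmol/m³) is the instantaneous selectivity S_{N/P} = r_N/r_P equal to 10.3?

14.3 kmol/m³

S_{N/P} = (k₁/k₂)·C_M^1.5 ⇒ C_M = (S·k₂/k₁)^(1/1.5).
= (10.3×0.691/0.131)^(0.6667) = (54.33)^(0.6667) = 14.3 kmol/m³.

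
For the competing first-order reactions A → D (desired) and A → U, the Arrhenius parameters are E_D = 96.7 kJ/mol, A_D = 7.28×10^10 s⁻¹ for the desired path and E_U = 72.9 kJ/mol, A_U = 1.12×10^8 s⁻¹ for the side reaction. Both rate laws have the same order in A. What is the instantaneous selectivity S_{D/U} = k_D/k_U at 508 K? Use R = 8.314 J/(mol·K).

2.32

With equal orders, S_{D/U} = k_D/k_U = (A_D/A_U)·exp[(E_U−E_D)/(RT)].
(E_U−E_D)/(RT) = (72.9−96.7)×10³/(8.314×508) = -23800/4224 = -5.635.
k_D/k_U = (7.28×10^10/1.12×10^8)·exp(-5.635) = 650.0 × 0.003570 = 2.32.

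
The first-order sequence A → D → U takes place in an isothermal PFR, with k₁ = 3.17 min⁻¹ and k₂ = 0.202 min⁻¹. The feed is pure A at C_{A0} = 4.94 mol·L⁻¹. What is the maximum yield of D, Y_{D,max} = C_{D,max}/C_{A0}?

0.829

At the optimum, C_{D,max}/C_{A0} = (k₁/k₂)^[k₂/(k₂−k₁)].
= (3.17/0.202)^(0.202/(0.202−3.17)) = (15.69)^(-0.06806) = 0.8291.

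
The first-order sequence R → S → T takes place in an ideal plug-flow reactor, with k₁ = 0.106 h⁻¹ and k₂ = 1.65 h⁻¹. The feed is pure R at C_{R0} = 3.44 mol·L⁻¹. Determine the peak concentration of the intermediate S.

Evaluating C_S at τ_opt = ln(k₂/k₁)/(k₂−k₁) gives C_{S,max}/C_{R0} = (k₁/k₂)^[k₂/(k₂−k₁)].
= (0.106/1.65)^(1.65/(1.65−0.106)) = (0.06424)^(1.069) = 0.05321.
C_{S,max} = 0.05321×3.44 = 0.183 mol·L⁻¹.

0.183 mol·L⁻¹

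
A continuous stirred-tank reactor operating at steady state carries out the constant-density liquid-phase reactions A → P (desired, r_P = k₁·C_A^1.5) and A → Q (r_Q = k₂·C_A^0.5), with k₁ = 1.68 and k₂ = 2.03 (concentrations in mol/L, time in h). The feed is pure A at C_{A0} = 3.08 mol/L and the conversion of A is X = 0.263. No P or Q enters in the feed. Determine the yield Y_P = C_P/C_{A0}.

0.172

Exit C_A = C_{A0}(1−X) = 3.08×0.737 = 2.270 mol/L.
In a CSTR the entire volume is at exit conditions, so r_P = 1.68×2.270^1.5 = 5.746 and r_Q = 2.03×2.270^0.5 = 3.058.
Fraction of consumed A going to P: r_P/(r_P+r_Q) = 0.6526.
C_P = 0.6526·C_{A0}·X = 0.6526×3.08×0.263 = 0.529 mol/L; Y_P = C_P/C_{A0} = 0.172.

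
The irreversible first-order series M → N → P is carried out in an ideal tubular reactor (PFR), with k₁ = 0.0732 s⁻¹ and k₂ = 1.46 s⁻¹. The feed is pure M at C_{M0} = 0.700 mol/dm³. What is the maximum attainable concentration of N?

0.0300 mol/dm³

At the optimum, C_{N,max}/C_{M0} = (k₁/k₂)^[k₂/(k₂−k₁)].
= (0.0732/1.46)^(1.46/(1.46−0.0732)) = (0.05014)^(1.053) = 0.04281.
C_{N,max} = 0.04281×0.700 = 0.0300 mol/dm³.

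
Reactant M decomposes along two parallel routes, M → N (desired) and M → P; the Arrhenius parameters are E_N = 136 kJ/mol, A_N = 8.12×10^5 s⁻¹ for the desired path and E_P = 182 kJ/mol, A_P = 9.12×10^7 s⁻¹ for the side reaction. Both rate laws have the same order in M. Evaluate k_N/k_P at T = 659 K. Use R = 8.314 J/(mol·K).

k_N/k_P = (A_N/A_P)·exp[−(E_N−E_P)/(RT)] = (A_N/A_P)·exp[(E_P−E_N)/(RT)].
(E_P−E_N)/(RT) = (182−136)×10³/(8.314×659) = 46000/5479 = 8.396.
k_N/k_P = (8.12×10^5/9.12×10^7)·exp(8.396) = 0.008904 × 4428 = 39.4.
Since E_N < E_P, lowering the temperature improves selectivity toward N.

39.4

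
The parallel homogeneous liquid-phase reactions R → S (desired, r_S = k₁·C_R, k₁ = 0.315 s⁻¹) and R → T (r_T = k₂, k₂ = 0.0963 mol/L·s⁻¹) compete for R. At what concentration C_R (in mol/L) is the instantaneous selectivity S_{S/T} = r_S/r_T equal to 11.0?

3.36 mol/L

S_{S/T} = (k₁/k₂)·C_R ⇒ C_R = S·k₂/k₁.
= 11.0×0.0963/0.315 = 3.36 mol/L.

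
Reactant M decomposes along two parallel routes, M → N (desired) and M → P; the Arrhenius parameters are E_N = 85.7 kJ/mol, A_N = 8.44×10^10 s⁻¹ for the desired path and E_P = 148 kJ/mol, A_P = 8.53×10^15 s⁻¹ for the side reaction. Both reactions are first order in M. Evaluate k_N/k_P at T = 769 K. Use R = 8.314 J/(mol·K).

With equal orders, S_{N/P} = k_N/k_P = (A_N/A_P)·exp[(E_P−E_N)/(RT)].
(E_P−E_N)/(RT) = (148−85.7)×10³/(8.314×769) = 62300/6393 = 9.744.
k_N/k_P = (8.44×10^10/8.53×10^15)·exp(9.744) = 9.894×10^-6 × 17057 = 0.169.

0.169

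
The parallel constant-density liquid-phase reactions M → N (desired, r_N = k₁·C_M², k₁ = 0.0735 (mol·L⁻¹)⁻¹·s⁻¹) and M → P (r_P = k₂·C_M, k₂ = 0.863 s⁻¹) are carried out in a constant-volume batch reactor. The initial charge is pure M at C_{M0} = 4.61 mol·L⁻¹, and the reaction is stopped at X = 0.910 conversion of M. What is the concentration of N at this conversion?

0.714 mol·L⁻¹

C_M = C_{M0}(1−X) = 0.4149 mol·L⁻¹.
Along a PFR/batch, dC_P/dC_M = −r_P/(r_N+r_P) = −k₂/(k₂+k₁·C_M).
Integrating from C_{M0} to C_M: C_P = (0.863/0.0735)·ln[(0.863+0.0735·4.61)/(0.863+0.0735·0.415)] = 11.74·ln(1.202/0.8935) = 3.481 mol·L⁻¹.
Then C_N = (C_{M0}−C_M) − C_P = 4.195 − 3.481 = 0.7142 mol·L⁻¹.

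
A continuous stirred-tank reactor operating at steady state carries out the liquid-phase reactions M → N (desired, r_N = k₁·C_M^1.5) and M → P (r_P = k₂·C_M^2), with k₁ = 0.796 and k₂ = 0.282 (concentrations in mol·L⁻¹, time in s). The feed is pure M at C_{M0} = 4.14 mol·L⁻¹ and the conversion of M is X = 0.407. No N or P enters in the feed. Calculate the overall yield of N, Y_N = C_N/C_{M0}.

Exit C_M = C_{M0}(1−X) = 4.14×0.593 = 2.455 mol·L⁻¹.
Rates in a CSTR are evaluated at the outlet concentration: r_N = 0.796×2.455^1.5 = 3.062, r_P = 0.282×2.455^2 = 1.700.
Fraction of consumed M going to N: r_N/(r_N+r_P) = 0.6430.
C_N = 0.6430·C_{M0}·X = 0.6430×4.14×0.407 = 1.08 mol·L⁻¹; Y_N = C_N/C_{M0} = 0.262.

0.262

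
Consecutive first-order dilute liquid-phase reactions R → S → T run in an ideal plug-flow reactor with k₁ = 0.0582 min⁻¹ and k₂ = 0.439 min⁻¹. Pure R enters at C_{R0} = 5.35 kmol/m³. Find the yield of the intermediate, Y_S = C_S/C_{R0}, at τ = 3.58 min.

0.0923

For first-order series with pure R initially, C_S(τ) = k₁C_{R0}/(k₂−k₁)·(e^(−k₁τ) − e^(−k₂τ)).
e^(−k₁τ) = e^(−0.0582×3.58) = e^(−0.2084) = 0.8119; e^(−k₂τ) = e^(−1.572) = 0.2077.
C_S = 0.0582×5.35/(0.439−0.0582) × (0.8119−0.2077) = 0.8177×0.6042 = 0.4940 kmol/m³.
Y_S = C_S/C_{R0} = 0.4940/5.35 = 0.0923.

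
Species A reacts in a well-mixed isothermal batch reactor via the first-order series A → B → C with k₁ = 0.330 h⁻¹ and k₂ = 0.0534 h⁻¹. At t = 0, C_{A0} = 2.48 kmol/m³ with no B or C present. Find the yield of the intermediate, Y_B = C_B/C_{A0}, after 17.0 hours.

0.477

The intermediate concentration in a first-order A→B→C sequence is C_B = k₁C_{A0}(e^(−k₁t) − e^(−k₂t))/(k₂−k₁).
e^(−k₁t) = e^(−0.330×17.0) = e^(−5.610) = 0.003661; e^(−k₂t) = e^(−0.9078) = 0.4034.
C_B = 0.330×2.48/(0.0534−0.330) × (0.003661−0.4034) = (-2.959)×(-0.3997) = 1.183 kmol/m³.
Y_B = C_B/C_{A0} = 1.183/2.48 = 0.477.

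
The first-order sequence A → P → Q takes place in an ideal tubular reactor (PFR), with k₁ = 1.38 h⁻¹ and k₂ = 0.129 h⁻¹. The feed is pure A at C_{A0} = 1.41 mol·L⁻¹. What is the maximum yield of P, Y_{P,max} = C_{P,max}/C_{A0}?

0.783

At the optimum, C_{P,max}/C_{A0} = (k₁/k₂)^[k₂/(k₂−k₁)].
= (1.38/0.129)^(0.129/(0.129−1.38)) = (10.70)^(-0.1031) = 0.7832.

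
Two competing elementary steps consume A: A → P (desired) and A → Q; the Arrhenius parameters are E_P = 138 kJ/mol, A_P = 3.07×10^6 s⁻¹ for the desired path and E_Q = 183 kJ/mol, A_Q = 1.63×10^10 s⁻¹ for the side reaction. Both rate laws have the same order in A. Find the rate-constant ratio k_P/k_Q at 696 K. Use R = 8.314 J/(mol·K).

0.449

With equal orders, S_{P/Q} = k_P/k_Q = (A_P/A_Q)·exp[(E_Q−E_P)/(RT)].
(E_Q−E_P)/(RT) = (183−138)×10³/(8.314×696) = 45000/5787 = 7.777.
k_P/k_Q = (3.07×10^6/1.63×10^10)·exp(7.777) = 1.883×10^-4 × 2384 = 0.449.
Since E_P < E_Q, lowering the temperature improves selectivity toward P.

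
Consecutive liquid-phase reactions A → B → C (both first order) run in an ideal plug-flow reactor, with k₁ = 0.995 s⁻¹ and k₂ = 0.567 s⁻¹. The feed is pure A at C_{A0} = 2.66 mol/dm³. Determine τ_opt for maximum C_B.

The intermediate peaks when r₁ = r₂, i.e. k₁e^(−k₁τ) = k₂e^(−k₂τ), giving τ_opt = ln(k₂/k₁)/(k₂−k₁).
= ln(0.567/0.995)/(0.567−0.995) = ln(0.5698)/-0.4280 = -0.5624/-0.4280 = 1.31 s.

1.31 s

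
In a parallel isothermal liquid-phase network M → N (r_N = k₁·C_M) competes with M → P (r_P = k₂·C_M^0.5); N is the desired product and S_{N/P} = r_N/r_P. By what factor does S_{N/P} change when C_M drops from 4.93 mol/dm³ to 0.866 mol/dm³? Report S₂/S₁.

S_{N/P} = (k₁/k₂)·C_M^0.5, so S₂/S₁ = (C_{M,2}/C_{M,1})^0.5.
= (0.866/4.93)^0.5 = (0.1757)^0.5 = 0.419.

0.419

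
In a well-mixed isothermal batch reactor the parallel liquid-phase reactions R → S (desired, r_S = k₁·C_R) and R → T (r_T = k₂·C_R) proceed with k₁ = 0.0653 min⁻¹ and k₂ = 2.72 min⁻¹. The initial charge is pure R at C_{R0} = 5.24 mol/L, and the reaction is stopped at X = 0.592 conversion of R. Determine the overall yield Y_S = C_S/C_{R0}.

0.0139

C_R = C_{R0}(1−X) = 2.138 mol/L.
Both paths are first order in R, so the instantaneous fraction to S is constant: dC_S/d(−C_R) = k₁/(k₁+k₂) = 0.02344.
C_S = 0.02344·(C_{R0}−C_R) = 0.02344×3.102 = 0.0727 mol/L.
Y_S = C_S/C_{R0} = 0.07273/5.24 = 0.0139.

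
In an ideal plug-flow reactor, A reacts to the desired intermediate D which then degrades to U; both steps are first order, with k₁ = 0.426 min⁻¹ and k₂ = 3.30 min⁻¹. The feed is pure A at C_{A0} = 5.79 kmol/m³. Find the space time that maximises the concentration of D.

For first-order series the maximum of C_D occurs at τ_opt = ln(k₂/k₁)/(k₂−k₁).
= ln(3.30/0.426)/(3.30−0.426) = ln(7.746)/2.874 = 2.047/2.874 = 0.712 min.

0.712 min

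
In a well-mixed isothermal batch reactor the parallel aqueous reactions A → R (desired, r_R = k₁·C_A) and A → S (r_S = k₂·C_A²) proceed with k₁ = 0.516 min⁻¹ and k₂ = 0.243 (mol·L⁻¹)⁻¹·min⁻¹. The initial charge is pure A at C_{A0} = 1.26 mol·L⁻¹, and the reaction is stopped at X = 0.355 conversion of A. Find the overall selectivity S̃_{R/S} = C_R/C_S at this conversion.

2.06

C_A = C_{A0}(1−X) = 0.8127 mol·L⁻¹.
Along a PFR/batch, dC_R/dC_A = −r_R/(r_R+r_S) = −k₁/(k₁+k₂·C_A).
Integrating from C_{A0} to C_A: C_R = (0.516/0.243)·ln[(0.516+0.243·1.26)/(0.516+0.243·0.813)] = 2.123·ln(0.8222/0.7135) = 0.3011 mol·L⁻¹.
C_S = (C_{A0}−C_A)−C_R = 0.1462 mol·L⁻¹; S̃_{R/S} = 0.3011/0.1462 = 2.06.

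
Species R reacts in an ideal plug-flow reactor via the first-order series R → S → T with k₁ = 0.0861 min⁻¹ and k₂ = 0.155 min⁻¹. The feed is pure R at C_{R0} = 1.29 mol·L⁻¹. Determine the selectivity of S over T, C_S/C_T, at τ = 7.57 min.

1.24

The intermediate concentration in a first-order A→B→C sequence is C_S = k₁C_{R0}(e^(−k₁τ) − e^(−k₂τ))/(k₂−k₁).
e^(−k₁τ) = e^(−0.0861×7.57) = e^(−0.6518) = 0.5211; e^(−k₂τ) = e^(−1.173) = 0.3093.
C_S = 0.0861×1.29/(0.155−0.0861) × (0.5211−0.3093) = 1.612×0.2118 = 0.3414 mol·L⁻¹.
C_R = C_{R0}e^(−k₁τ) = 0.6722 mol·L⁻¹, so C_T = C_{R0}−C_R−C_S = 0.2763 mol·L⁻¹; C_S/C_T = 1.24.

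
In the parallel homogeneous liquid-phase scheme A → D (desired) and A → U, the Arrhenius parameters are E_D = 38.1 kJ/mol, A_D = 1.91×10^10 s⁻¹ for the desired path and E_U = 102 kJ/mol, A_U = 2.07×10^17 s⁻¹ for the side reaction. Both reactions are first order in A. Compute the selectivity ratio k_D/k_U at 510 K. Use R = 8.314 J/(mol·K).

0.324

With equal orders, S_{D/U} = k_D/k_U = (A_D/A_U)·exp[(E_U−E_D)/(RT)].
(E_U−E_D)/(RT) = (102−38.1)×10³/(8.314×510) = 63900/4240 = 15.07.
k_D/k_U = (1.91×10^10/2.07×10^17)·exp(15.07) = 9.227×10^-8 × 3.507×10^6 = 0.324.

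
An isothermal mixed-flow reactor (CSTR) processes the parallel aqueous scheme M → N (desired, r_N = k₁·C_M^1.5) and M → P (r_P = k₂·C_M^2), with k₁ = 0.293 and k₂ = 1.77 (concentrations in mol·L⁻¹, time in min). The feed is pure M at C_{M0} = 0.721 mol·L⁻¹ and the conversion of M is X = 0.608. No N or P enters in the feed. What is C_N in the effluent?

Exit C_M = C_{M0}(1−X) = 0.721×0.392 = 0.2826 mol·L⁻¹.
Rates in a CSTR are evaluated at the outlet concentration: r_N = 0.293×0.2826^1.5 = 0.04403, r_P = 1.77×0.2826^2 = 0.1414.
Fraction of consumed M going to N: r_N/(r_N+r_P) = 0.2374.
C_N = 0.2374·C_{M0}·X = 0.2374×0.721×0.608 = 0.104 mol·L⁻¹.

0.104 mol·L⁻¹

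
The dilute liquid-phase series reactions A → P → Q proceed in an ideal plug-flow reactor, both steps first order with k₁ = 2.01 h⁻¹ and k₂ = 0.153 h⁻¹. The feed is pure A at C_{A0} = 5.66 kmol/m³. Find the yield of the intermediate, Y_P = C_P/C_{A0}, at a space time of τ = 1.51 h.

The intermediate concentration in a first-order A→B→C sequence is C_P = k₁C_{A0}(e^(−k₁τ) − e^(−k₂τ))/(k₂−k₁).
e^(−k₁τ) = e^(−2.01×1.51) = e^(−3.035) = 0.04807; e^(−k₂τ) = e^(−0.2310) = 0.7937.
C_P = 2.01×5.66/(0.153−2.01) × (0.04807−0.7937) = (-6.126)×(-0.7456) = 4.568 kmol/m³.
Y_P = C_P/C_{A0} = 4.568/5.66 = 0.807.

0.807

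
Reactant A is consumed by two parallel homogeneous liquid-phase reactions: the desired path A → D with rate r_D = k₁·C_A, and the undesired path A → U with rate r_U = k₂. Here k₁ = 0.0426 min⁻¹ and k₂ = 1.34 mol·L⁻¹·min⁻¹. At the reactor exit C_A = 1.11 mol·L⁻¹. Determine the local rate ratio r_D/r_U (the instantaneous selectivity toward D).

S_{D/U} = r_D/r_U = (k₁·C_A)/(k₂) = (k₁/k₂)·C_A.
= (0.0426×1.110) / (1.34) = 0.04729/1.340 = 0.0353.

0.0353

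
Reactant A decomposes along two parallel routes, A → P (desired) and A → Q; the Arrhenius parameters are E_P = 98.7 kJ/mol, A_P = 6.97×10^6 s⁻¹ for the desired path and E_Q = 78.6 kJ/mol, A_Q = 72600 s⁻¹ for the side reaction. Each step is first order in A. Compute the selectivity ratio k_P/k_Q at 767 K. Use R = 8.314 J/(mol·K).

With equal orders, S_{P/Q} = k_P/k_Q = (A_P/A_Q)·exp[(E_Q−E_P)/(RT)].
(E_Q−E_P)/(RT) = (78.6−98.7)×10³/(8.314×767) = -20100/6377 = -3.152.
k_P/k_Q = (6.97×10^6/72600)·exp(-3.152) = 96.01 × 0.04277 = 4.11.
Since E_P > E_Q, raising the temperature improves selectivity toward P.

4.11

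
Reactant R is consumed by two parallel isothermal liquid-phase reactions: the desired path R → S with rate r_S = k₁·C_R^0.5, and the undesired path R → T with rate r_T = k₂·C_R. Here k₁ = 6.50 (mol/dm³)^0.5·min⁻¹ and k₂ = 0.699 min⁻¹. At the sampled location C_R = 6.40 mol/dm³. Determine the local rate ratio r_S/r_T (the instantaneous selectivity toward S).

S_{S/T} = r_S/r_T = (k₁·C_R^0.5)/(k₂·C_R) = (k₁/k₂)·C_R^-0.5.
= (6.50×6.400^0.5) / (0.699×6.400) = 16.44/4.474 = 3.68.

3.68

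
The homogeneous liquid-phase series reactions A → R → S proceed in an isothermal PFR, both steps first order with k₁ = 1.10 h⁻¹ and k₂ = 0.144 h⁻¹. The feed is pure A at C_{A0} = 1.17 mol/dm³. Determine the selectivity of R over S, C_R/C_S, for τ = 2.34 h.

3.86

For first-order series with pure A initially, C_R(τ) = k₁C_{A0}/(k₂−k₁)·(e^(−k₁τ) − e^(−k₂τ)).
e^(−k₁τ) = e^(−1.10×2.34) = e^(−2.574) = 0.07623; e^(−k₂τ) = e^(−0.3370) = 0.7139.
C_R = 1.10×1.17/(0.144−1.10) × (0.07623−0.7139) = (-1.346)×(-0.6377) = 0.8585 mol/dm³.
C_A = C_{A0}e^(−k₁τ) = 0.08919 mol/dm³, so C_S = C_{A0}−C_A−C_R = 0.2223 mol/dm³; C_R/C_S = 3.86.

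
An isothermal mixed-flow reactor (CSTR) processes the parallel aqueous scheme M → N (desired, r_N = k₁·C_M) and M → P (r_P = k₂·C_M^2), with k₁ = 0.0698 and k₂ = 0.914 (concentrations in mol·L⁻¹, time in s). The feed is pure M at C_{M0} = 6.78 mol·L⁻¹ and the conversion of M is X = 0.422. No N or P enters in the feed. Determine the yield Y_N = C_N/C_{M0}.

0.00807

Exit C_M = C_{M0}(1−X) = 6.78×0.578 = 3.919 mol·L⁻¹.
In a CSTR the entire volume is at exit conditions, so r_N = 0.0698×3.919 = 0.2735 and r_P = 0.914×3.919^2 = 14.04.
Fraction of consumed M going to N: r_N/(r_N+r_P) = 0.01911.
C_N = 0.01911·C_{M0}·X = 0.01911×6.78×0.422 = 0.0547 mol·L⁻¹; Y_N = C_N/C_{M0} = 0.00807.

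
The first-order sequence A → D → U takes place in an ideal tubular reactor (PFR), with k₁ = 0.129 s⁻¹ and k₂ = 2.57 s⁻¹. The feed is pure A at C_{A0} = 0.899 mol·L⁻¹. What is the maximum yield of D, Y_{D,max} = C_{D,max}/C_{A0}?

Evaluating C_D at τ_opt = ln(k₂/k₁)/(k₂−k₁) gives C_{D,max}/C_{A0} = (k₁/k₂)^[k₂/(k₂−k₁)].
= (0.129/2.57)^(2.57/(2.57−0.129)) = (0.05019)^(1.053) = 0.04285.

0.0429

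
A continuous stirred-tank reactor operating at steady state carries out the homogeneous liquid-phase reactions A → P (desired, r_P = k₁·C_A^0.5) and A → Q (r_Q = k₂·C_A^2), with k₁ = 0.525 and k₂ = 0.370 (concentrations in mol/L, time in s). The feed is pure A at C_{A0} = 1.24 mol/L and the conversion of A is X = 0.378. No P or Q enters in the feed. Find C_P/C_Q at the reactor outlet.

Exit C_A = C_{A0}(1−X) = 1.24×0.622 = 0.7713 mol/L.
A CSTR operates uniformly at the exit composition, giving r_P = 0.4611 and r_Q = 0.2201 (each k·C_A^n at C_A = 0.7713).
Overall selectivity = C_P/C_Q = r_Pτ/(r_Qτ) = r_P/r_Q = 2.09.

2.09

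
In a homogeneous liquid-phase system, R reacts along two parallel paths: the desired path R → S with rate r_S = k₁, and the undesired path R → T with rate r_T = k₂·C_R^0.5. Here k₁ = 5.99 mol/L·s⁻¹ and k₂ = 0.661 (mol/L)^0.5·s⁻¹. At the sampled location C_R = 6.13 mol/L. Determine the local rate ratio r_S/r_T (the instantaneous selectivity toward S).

S_{S/T} = r_S/r_T = (k₁)/(k₂·C_R^0.5) = (k₁/k₂)·C_R^-0.5.
= (5.99) / (0.661×6.130^0.5) = 5.990/1.637 = 3.66.
The undesired path is higher order in R, so low C_R (CSTR or dilute feed) favours S.

3.66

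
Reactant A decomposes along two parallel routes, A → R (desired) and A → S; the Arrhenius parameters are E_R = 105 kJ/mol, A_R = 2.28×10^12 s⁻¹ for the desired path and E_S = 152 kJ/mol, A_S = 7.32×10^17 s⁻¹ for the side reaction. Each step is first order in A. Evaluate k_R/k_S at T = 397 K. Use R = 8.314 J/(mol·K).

4.76

Since both paths have the same order in A, the concentration cancels and S_{R/S} = k_R/k_S = (A_R/A_S)·exp[(E_S−E_R)/(RT)].
(E_S−E_R)/(RT) = (152−105)×10³/(8.314×397) = 47000/3301 = 14.24.
k_R/k_S = (2.28×10^12/7.32×10^17)·exp(14.24) = 3.115×10^-6 × 1.528×10^6 = 4.76.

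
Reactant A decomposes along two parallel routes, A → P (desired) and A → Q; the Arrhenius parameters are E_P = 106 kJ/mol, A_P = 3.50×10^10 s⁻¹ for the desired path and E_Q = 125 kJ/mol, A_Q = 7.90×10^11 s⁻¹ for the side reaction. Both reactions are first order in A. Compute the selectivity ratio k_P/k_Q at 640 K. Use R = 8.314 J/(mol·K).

1.57

k_P/k_Q = (A_P/A_Q)·exp[−(E_P−E_Q)/(RT)] = (A_P/A_Q)·exp[(E_Q−E_P)/(RT)].
(E_Q−E_P)/(RT) = (125−106)×10³/(8.314×640) = 19000/5321 = 3.571.
k_P/k_Q = (3.50×10^10/7.90×10^11)·exp(3.571) = 0.04430 × 35.54 = 1.57.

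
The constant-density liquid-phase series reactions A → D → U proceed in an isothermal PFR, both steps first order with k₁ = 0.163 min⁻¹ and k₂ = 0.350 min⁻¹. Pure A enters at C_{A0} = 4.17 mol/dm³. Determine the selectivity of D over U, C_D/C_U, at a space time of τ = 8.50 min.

For first-order series with pure A initially, C_D(τ) = k₁C_{A0}/(k₂−k₁)·(e^(−k₁τ) − e^(−k₂τ)).
e^(−k₁τ) = e^(−0.163×8.50) = e^(−1.385) = 0.2502; e^(−k₂τ) = e^(−2.975) = 0.05105.
C_D = 0.163×4.17/(0.350−0.163) × (0.2502−0.05105) = 3.635×0.1992 = 0.7239 mol/dm³.
C_A = C_{A0}e^(−k₁τ) = 1.043 mol/dm³, so C_U = C_{A0}−C_A−C_D = 2.403 mol/dm³; C_D/C_U = 0.301.

0.301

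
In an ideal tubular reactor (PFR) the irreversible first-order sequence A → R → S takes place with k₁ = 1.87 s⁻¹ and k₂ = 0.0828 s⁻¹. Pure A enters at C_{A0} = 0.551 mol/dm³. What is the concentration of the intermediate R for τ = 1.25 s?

The intermediate concentration in a first-order A→B→C sequence is C_R = k₁C_{A0}(e^(−k₁τ) − e^(−k₂τ))/(k₂−k₁).
e^(−k₁τ) = e^(−1.87×1.25) = e^(−2.338) = 0.09657; e^(−k₂τ) = e^(−0.1035) = 0.9017.
C_R = 1.87×0.551/(0.0828−1.87) × (0.09657−0.9017) = (-0.5765)×(-0.8051) = 0.4642 mol/dm³.

0.464 mol/dm³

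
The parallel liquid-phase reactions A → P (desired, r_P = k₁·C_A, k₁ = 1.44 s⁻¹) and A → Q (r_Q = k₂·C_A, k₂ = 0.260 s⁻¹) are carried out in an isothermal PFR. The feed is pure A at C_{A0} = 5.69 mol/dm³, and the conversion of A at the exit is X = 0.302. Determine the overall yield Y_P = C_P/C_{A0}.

C_A = C_{A0}(1−X) = 3.972 mol/dm³.
Both paths are first order in A, so the instantaneous fraction to P is constant: dC_P/d(−C_A) = k₁/(k₁+k₂) = 0.8471.
C_P = 0.8471·(C_{A0}−C_A) = 0.8471×1.718 = 1.46 mol/dm³.
Y_P = C_P/C_{A0} = 1.456/5.69 = 0.256.

0.256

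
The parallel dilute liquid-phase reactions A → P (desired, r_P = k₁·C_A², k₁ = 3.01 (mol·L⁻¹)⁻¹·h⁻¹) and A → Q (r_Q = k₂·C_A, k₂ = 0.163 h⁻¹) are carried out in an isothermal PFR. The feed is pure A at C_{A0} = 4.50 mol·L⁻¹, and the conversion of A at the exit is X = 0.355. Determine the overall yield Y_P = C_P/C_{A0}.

C_A = C_{A0}(1−X) = 2.902 mol·L⁻¹.
Along a PFR/batch, dC_Q/dC_A = −r_Q/(r_P+r_Q) = −k₂/(k₂+k₁·C_A).
Integrating from C_{A0} to C_A: C_Q = (0.163/3.01)·ln[(0.163+3.01·4.50)/(0.163+3.01·2.90)] = 0.05415·ln(13.71/8.900) = 0.02339 mol·L⁻¹.
Then C_P = (C_{A0}−C_A) − C_Q = 1.598 − 0.02339 = 1.574 mol·L⁻¹.
Y_P = C_P/C_{A0} = 1.574/4.50 = 0.350.

0.350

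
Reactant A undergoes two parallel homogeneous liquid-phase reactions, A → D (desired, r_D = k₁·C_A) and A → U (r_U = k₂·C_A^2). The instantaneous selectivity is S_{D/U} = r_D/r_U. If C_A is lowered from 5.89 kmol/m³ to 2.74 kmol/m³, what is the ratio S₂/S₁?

S_{D/U} = (k₁/k₂)·C_A⁻¹, so S₂/S₁ = (C_{A,2}/C_{A,1})⁻¹.
= 5.89/2.74 = 2.15.

2.15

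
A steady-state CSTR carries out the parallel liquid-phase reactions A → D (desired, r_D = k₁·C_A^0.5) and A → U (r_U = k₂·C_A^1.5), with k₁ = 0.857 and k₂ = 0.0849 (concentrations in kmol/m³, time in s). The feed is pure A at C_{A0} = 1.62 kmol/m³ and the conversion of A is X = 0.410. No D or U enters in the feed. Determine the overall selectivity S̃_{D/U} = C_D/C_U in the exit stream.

10.6

Exit C_A = C_{A0}(1−X) = 1.62×0.590 = 0.9558 kmol/m³.
In a CSTR the entire volume is at exit conditions, so r_D = 0.857×0.9558^0.5 = 0.8378 and r_U = 0.0849×0.9558^1.5 = 0.07933.
Overall selectivity = C_D/C_U = r_Dτ/(r_Uτ) = r_D/r_U = 10.6.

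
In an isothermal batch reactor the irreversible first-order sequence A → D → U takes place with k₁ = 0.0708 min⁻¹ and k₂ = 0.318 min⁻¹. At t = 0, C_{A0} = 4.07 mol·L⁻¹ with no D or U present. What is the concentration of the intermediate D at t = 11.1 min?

Solving the coupled first-order balances gives C_D(t) = [k₁/(k₂−k₁)]·C_{A0}·(e^(−k₁t) − e^(−k₂t)).
e^(−k₁t) = e^(−0.0708×11.1) = e^(−0.7859) = 0.4557; e^(−k₂t) = e^(−3.530) = 0.02931.
C_D = 0.0708×4.07/(0.318−0.0708) × (0.4557−0.02931) = 1.166×0.4264 = 0.4971 mol·L⁻¹.

0.497 mol·L⁻¹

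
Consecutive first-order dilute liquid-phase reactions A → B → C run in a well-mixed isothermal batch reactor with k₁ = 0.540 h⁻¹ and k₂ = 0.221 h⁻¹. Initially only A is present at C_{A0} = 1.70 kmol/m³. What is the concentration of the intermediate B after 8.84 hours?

0.384 kmol/m³

The intermediate concentration in a first-order A→B→C sequence is C_B = k₁C_{A0}(e^(−k₁t) − e^(−k₂t))/(k₂−k₁).
e^(−k₁t) = e^(−0.540×8.84) = e^(−4.774) = 0.008450; e^(−k₂t) = e^(−1.954) = 0.1418.
C_B = 0.540×1.70/(0.221−0.540) × (0.008450−0.1418) = (-2.878)×(-0.1333) = 0.3836 kmol/m³.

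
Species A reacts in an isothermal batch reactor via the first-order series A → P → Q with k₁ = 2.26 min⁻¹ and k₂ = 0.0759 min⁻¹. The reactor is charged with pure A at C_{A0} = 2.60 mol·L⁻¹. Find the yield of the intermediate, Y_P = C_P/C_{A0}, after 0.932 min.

0.838

Solving the coupled first-order balances gives C_P(t) = [k₁/(k₂−k₁)]·C_{A0}·(e^(−k₁t) − e^(−k₂t)).
e^(−k₁t) = e^(−2.26×0.932) = e^(−2.106) = 0.1217; e^(−k₂t) = e^(−0.07074) = 0.9317.
C_P = 2.26×2.60/(0.0759−2.26) × (0.1217−0.9317) = (-2.690)×(-0.8100) = 2.179 mol·L⁻¹.
Y_P = C_P/C_{A0} = 2.179/2.60 = 0.838.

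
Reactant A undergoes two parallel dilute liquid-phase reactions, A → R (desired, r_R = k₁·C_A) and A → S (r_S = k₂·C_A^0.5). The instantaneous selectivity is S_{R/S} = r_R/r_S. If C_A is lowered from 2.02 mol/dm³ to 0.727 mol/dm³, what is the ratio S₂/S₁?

S_{R/S} = (k₁/k₂)·C_A^0.5, so S₂/S₁ = (C_{A,2}/C_{A,1})^0.5.
= (0.727/2.02)^0.5 = (0.3599)^0.5 = 0.600.
Selectivity toward R falls as C_A falls — high-concentration operation is favoured.

0.600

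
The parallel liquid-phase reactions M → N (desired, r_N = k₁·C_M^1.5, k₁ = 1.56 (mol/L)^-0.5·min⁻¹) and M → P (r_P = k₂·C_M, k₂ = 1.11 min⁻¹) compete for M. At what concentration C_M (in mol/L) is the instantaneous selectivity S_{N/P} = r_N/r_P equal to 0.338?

0.0578 mol/L

S_{N/P} = (k₁/k₂)·C_M^0.5 ⇒ C_M = (S·k₂/k₁)^(2).
= (0.338×1.11/1.56)^(2) = (0.2405)^(2) = 0.0578 mol/L.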